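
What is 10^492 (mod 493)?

10^1 ≡ 10 (mod 493)
10^2 ≡ 10^2 = 100 ≡ 100 (mod 493)
10^4 ≡ 100^2 = 10000 ≡ 140 (mod 493)
10^8 ≡ 140^2 = 19600 ≡ 373 (mod 493)
10^16 ≡ 373^2 = 139129 ≡ 103 (mod 493)
10^32 ≡ 103^2 = 10609 ≡ 256 (mod 493)
10^64 ≡ 256^2 = 65536 ≡ 460 (mod 493)
10^128 ≡ 460^2 = 211600 ≡ 103 (mod 493)
10^256 ≡ 103^2 = 10609 ≡ 256 (mod 493)
492 = 256 + 128 + 64 + 32 + 8 + 4 in binary powers of 2.
So 10^492 ≡ 256 · 103 · 460 · 256 · 373 · 140 ≡ 132 (mod 493).
Since 132 ≠ 1, base 10 is a Fermat witness: 493 is composite.

132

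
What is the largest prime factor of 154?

154 = 2 · 77
77 = 7 · 11
11 is prime.
So 154 = 2 · 7 · 11; the largest prime factor is 11.

11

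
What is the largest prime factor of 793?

61

793 = 13 · 61
61 is prime.
So 793 = 13 · 61; the largest prime factor is 61.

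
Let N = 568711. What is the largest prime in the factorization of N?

97

568711 = 11 · 51701
51701 = 13 · 3977
3977 = 41 · 97
97 is prime.
So 568711 = 11 · 13 · 41 · 97; the largest prime factor is 97.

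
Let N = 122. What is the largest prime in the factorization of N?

122 = 2 · 61
61 is prime.
So 122 = 2 · 61; the largest prime factor is 61.

61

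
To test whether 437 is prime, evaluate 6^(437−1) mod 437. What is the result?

6^1 ≡ 6 (mod 437)
6^2 ≡ 6^2 = 36 ≡ 36 (mod 437)
6^4 ≡ 36^2 = 1296 ≡ 422 (mod 437)
6^8 ≡ 422^2 = 178084 ≡ 225 (mod 437)
6^16 ≡ 225^2 = 50625 ≡ 370 (mod 437)
6^32 ≡ 370^2 = 136900 ≡ 119 (mod 437)
6^64 ≡ 119^2 = 14161 ≡ 177 (mod 437)
6^128 ≡ 177^2 = 31329 ≡ 302 (mod 437)
6^256 ≡ 302^2 = 91204 ≡ 308 (mod 437)
436 = 256 + 128 + 32 + 16 + 4 in binary powers of 2.
So 6^436 ≡ 308 · 302 · 119 · 370 · 422 ≡ 118 (mod 437).
Since 118 ≠ 1, base 6 is a Fermat witness: 437 is composite.

118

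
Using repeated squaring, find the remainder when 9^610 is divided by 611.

9^1 ≡ 9 (mod 611)
9^2 ≡ 9^2 = 81 ≡ 81 (mod 611)
9^4 ≡ 81^2 = 6561 ≡ 451 (mod 611)
9^8 ≡ 451^2 = 203401 ≡ 549 (mod 611)
9^16 ≡ 549^2 = 301401 ≡ 178 (mod 611)
9^32 ≡ 178^2 = 31684 ≡ 523 (mod 611)
9^64 ≡ 523^2 = 273529 ≡ 412 (mod 611)
9^128 ≡ 412^2 = 169744 ≡ 497 (mod 611)
9^256 ≡ 497^2 = 247009 ≡ 165 (mod 611)
9^512 ≡ 165^2 = 27225 ≡ 341 (mod 611)
610 = 512 + 64 + 32 + 2 in binary powers of 2.
So 9^610 ≡ 341 · 412 · 523 · 81 ≡ 191 (mod 611).
Since 191 ≠ 1, base 9 is a Fermat witness: 611 is composite.

191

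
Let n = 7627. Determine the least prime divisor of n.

7627 is odd.
Digit sum 22, not divisible by 3.
Ends in 7: not divisible by 5.
7: 7627 = 7·1089 + 4
11: 7627 = 11·693 + 4
13: 7627 = 13·586 + 9
17: 7627 = 17·448 + 11
19: 7627 = 19·401 + 8
23: 7627 = 23·331 + 14
29: 7627 = 29·263

29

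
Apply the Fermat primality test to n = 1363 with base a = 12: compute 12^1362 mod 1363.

12^1 ≡ 12 (mod 1363)
12^2 ≡ 12^2 = 144 ≡ 144 (mod 1363)
12^4 ≡ 144^2 = 20736 ≡ 291 (mod 1363)
12^8 ≡ 291^2 = 84681 ≡ 175 (mod 1363)
12^16 ≡ 175^2 = 30625 ≡ 639 (mod 1363)
12^32 ≡ 639^2 = 408321 ≡ 784 (mod 1363)
12^64 ≡ 784^2 = 614656 ≡ 1306 (mod 1363)
12^128 ≡ 1306^2 = 1705636 ≡ 523 (mod 1363)
12^256 ≡ 523^2 = 273529 ≡ 929 (mod 1363)
12^512 ≡ 929^2 = 863041 ≡ 262 (mod 1363)
12^1024 ≡ 262^2 = 68644 ≡ 494 (mod 1363)
1362 = 1024 + 256 + 64 + 16 + 2 in binary powers of 2.
So 12^1362 ≡ 494 · 929 · 1306 · 639 · 144 ≡ 202 (mod 1363).
Since 202 ≠ 1, base 12 is a Fermat witness: 1363 is composite.

202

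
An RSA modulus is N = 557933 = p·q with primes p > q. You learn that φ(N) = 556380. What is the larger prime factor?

φ(n) = (p−1)(q−1) = n − (p+q) + 1, so p + q = 557933 − 556380 + 1 = 1554.
p and q are the roots of t² − 1554t + 557933 = 0.
Discriminant: 1554² − 4·557933 = 2414916 − 2231732 = 183184; √183184 = 428.
q = (1554 − 428)/2 = 563, p = (1554 + 428)/2 = 991.
Check: 563 · 991 = 557933.

991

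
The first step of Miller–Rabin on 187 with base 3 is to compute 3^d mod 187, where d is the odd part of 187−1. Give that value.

148

187 − 1 = 186 = 2^1 · 93, so d = 93.
3^1 ≡ 3 (mod 187)
3^2 ≡ 3^2 = 9 ≡ 9 (mod 187)
3^4 ≡ 9^2 = 81 ≡ 81 (mod 187)
3^8 ≡ 81^2 = 6561 ≡ 16 (mod 187)
3^16 ≡ 16^2 = 256 ≡ 69 (mod 187)
3^32 ≡ 69^2 = 4761 ≡ 86 (mod 187)
3^64 ≡ 86^2 = 7396 ≡ 103 (mod 187)
93 = 64 + 16 + 8 + 4 + 1 in binary powers of 2.
So 3^93 ≡ 103 · 69 · 16 · 81 · 3 ≡ 148 (mod 187).
Squaring chain: 148; never reaches −1, so base 3 is a Miller–Rabin witness that 187 is composite.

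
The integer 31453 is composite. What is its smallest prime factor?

71

31453 is odd.
Digit sum 16, not divisible by 3.
Ends in 3: not divisible by 5.
7: 31453 = 7·4493 + 2
11: 31453 = 11·2859 + 4
13: 31453 = 13·2419 + 6
17: 31453 = 17·1850 + 3
19: 31453 = 19·1655 + 8
23: 31453 = 23·1367 + 12
29: 31453 = 29·1084 + 17
31: 31453 = 31·1014 + 19
37: 31453 = 37·850 + 3
41: 31453 = 41·767 + 6
43: 31453 = 43·731 + 20
47: 31453 = 47·669 + 10
53: 31453 = 53·593 + 24
59: 31453 = 59·533 + 6
61: 31453 = 61·515 + 38
67: 31453 = 67·469 + 30
71: 31453 = 71·443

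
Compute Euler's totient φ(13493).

Factor: 13493 = 103 · 131.
φ(13493) = (103−1) · (131−1) = 102 · 130 = 13260.

13260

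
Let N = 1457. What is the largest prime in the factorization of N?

47

1457 = 31 · 47
47 is prime.
So 1457 = 31 · 47; the largest prime factor is 47.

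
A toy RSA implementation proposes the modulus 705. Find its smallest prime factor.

3

705 is odd.
Digit sum 12, divisible by 3.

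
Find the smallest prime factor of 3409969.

3409969 is odd.
Digit sum 40, not divisible by 3.
Ends in 9: not divisible by 5.
7: 3409969 = 7·487138 + 3
11: 3409969 = 11·309997 + 2
13: 3409969 = 13·262305 + 4
17: 3409969 = 17·200586 + 7
19: 3409969 = 19·179472 + 1
23: 3409969 = 23·148259 + 12
29: 3409969 = 29·117585 + 4
31: 3409969 = 31·109999

31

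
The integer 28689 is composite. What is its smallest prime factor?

3

28689 is odd.
Digit sum 33, divisible by 3.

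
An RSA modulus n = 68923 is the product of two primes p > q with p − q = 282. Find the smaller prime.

Since p = q + 282, we have 68923 = q(q + 282), so q² + 282q − 68923 = 0.
Discriminant: 282² + 4·68923 = 79524 + 275692 = 355216; √355216 = 596.
q = (−282 + 596)/2 = 157, and p = q + 282 = 439.
Check: 157 · 439 = 68923.

157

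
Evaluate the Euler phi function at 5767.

5616

Factor: 5767 = 73 · 79.
φ(5767) = (73−1) · (79−1) = 72 · 78 = 5616.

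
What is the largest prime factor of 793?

61

793 = 13 · 61
61 is prime.
So 793 = 13 · 61; the largest prime factor is 61.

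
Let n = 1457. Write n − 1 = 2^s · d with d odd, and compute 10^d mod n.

785

1457 − 1 = 1456 = 2^4 · 91, so d = 91.
10^1 ≡ 10 (mod 1457)
10^2 ≡ 10^2 = 100 ≡ 100 (mod 1457)
10^4 ≡ 100^2 = 10000 ≡ 1258 (mod 1457)
10^8 ≡ 1258^2 = 1582564 ≡ 262 (mod 1457)
10^16 ≡ 262^2 = 68644 ≡ 165 (mod 1457)
10^32 ≡ 165^2 = 27225 ≡ 999 (mod 1457)
10^64 ≡ 999^2 = 998001 ≡ 1413 (mod 1457)
91 = 64 + 16 + 8 + 2 + 1 in binary powers of 2.
So 10^91 ≡ 1413 · 165 · 262 · 100 · 10 ≡ 785 (mod 1457).
Squaring chain: 785 → 1371 → 111 → 665; never reaches −1, so base 10 is a Miller–Rabin witness that 1457 is composite.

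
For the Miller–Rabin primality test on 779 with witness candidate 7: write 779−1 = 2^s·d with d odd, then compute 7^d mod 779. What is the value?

779 − 1 = 778 = 2^1 · 389, so d = 389.
7^1 ≡ 7 (mod 779)
7^2 ≡ 7^2 = 49 ≡ 49 (mod 779)
7^4 ≡ 49^2 = 2401 ≡ 64 (mod 779)
7^8 ≡ 64^2 = 4096 ≡ 201 (mod 779)
7^16 ≡ 201^2 = 40401 ≡ 672 (mod 779)
7^32 ≡ 672^2 = 451584 ≡ 543 (mod 779)
7^64 ≡ 543^2 = 294849 ≡ 387 (mod 779)
7^128 ≡ 387^2 = 149769 ≡ 201 (mod 779)
7^256 ≡ 201^2 = 40401 ≡ 672 (mod 779)
389 = 256 + 128 + 4 + 1 in binary powers of 2.
So 7^389 ≡ 672 · 201 · 64 · 7 ≡ 315 (mod 779).
Squaring chain: 315; never reaches −1, so base 7 is a Miller–Rabin witness that 779 is composite.

315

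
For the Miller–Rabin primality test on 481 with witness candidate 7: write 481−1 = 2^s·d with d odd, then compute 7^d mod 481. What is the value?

174

481 − 1 = 480 = 2^5 · 15, so d = 15.
7^1 ≡ 7 (mod 481)
7^2 ≡ 7^2 = 49 ≡ 49 (mod 481)
7^4 ≡ 49^2 = 2401 ≡ 477 (mod 481)
7^8 ≡ 477^2 = 227529 ≡ 16 (mod 481)
15 = 8 + 4 + 2 + 1 in binary powers of 2.
So 7^15 ≡ 16 · 477 · 49 · 7 ≡ 174 (mod 481).
Squaring chain: 174 → 454 → 248 → 417 → 248; never reaches −1, so base 7 is a Miller–Rabin witness that 481 is composite.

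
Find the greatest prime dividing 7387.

89

7387 = 83 · 89
89 is prime.
So 7387 = 83 · 89; the largest prime factor is 89.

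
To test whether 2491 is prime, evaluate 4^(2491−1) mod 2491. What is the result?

947

4^1 ≡ 4 (mod 2491)
4^2 ≡ 4^2 = 16 ≡ 16 (mod 2491)
4^4 ≡ 16^2 = 256 ≡ 256 (mod 2491)
4^8 ≡ 256^2 = 65536 ≡ 770 (mod 2491)
4^16 ≡ 770^2 = 592900 ≡ 42 (mod 2491)
4^32 ≡ 42^2 = 1764 ≡ 1764 (mod 2491)
4^64 ≡ 1764^2 = 3111696 ≡ 437 (mod 2491)
4^128 ≡ 437^2 = 190969 ≡ 1653 (mod 2491)
4^256 ≡ 1653^2 = 2732409 ≡ 2273 (mod 2491)
4^512 ≡ 2273^2 = 5166529 ≡ 195 (mod 2491)
4^1024 ≡ 195^2 = 38025 ≡ 660 (mod 2491)
4^2048 ≡ 660^2 = 435600 ≡ 2166 (mod 2491)
2490 = 2048 + 256 + 128 + 32 + 16 + 8 + 2 in binary powers of 2.
So 4^2490 ≡ 2166 · 2273 · 1653 · 1764 · 42 · 770 · 16 ≡ 947 (mod 2491).
Since 947 ≠ 1, base 4 is a Fermat witness: 2491 is composite.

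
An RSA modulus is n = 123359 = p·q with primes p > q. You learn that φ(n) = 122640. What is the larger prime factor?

φ(n) = (p−1)(q−1) = n − (p+q) + 1, so p + q = 123359 − 122640 + 1 = 720.
p and q are the roots of t² − 720t + 123359 = 0.
Discriminant: 720² − 4·123359 = 518400 − 493436 = 24964; √24964 = 158.
q = (720 − 158)/2 = 281, p = (720 + 158)/2 = 439.
Check: 281 · 439 = 123359.

439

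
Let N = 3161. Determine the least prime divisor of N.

3161 is odd.
Digit sum 11, not divisible by 3.
Ends in 1: not divisible by 5.
7: 3161 = 7·451 + 4
11: 3161 = 11·287 + 4
13: 3161 = 13·243 + 2
17: 3161 = 17·185 + 16
19: 3161 = 19·166 + 7
23: 3161 = 23·137 + 10
29: 3161 = 29·109

29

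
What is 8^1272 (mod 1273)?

8^1 ≡ 8 (mod 1273)
8^2 ≡ 8^2 = 64 ≡ 64 (mod 1273)
8^4 ≡ 64^2 = 4096 ≡ 277 (mod 1273)
8^8 ≡ 277^2 = 76729 ≡ 349 (mod 1273)
8^16 ≡ 349^2 = 121801 ≡ 866 (mod 1273)
8^32 ≡ 866^2 = 749956 ≡ 159 (mod 1273)
8^64 ≡ 159^2 = 25281 ≡ 1094 (mod 1273)
8^128 ≡ 1094^2 = 1196836 ≡ 216 (mod 1273)
8^256 ≡ 216^2 = 46656 ≡ 828 (mod 1273)
8^512 ≡ 828^2 = 685584 ≡ 710 (mod 1273)
8^1024 ≡ 710^2 = 504100 ≡ 1265 (mod 1273)
1272 = 1024 + 128 + 64 + 32 + 16 + 8 in binary powers of 2.
So 8^1272 ≡ 1265 · 216 · 1094 · 159 · 866 · 349 ≡ 685 (mod 1273).
Since 685 ≠ 1, base 8 is a Fermat witness: 1273 is composite.

685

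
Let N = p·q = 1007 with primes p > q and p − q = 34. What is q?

19

Since p = q + 34, we have 1007 = q(q + 34), so q² + 34q − 1007 = 0.
Discriminant: 34² + 4·1007 = 1156 + 4028 = 5184; √5184 = 72.
q = (−34 + 72)/2 = 19, and p = q + 34 = 53.
Check: 19 · 53 = 1007.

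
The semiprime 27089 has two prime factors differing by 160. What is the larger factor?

Since p = q + 160, we have 27089 = q(q + 160), so q² + 160q − 27089 = 0.
Discriminant: 160² + 4·27089 = 25600 + 108356 = 133956; √133956 = 366.
q = (−160 + 366)/2 = 103, and p = q + 160 = 263.
Check: 103 · 263 = 27089.

263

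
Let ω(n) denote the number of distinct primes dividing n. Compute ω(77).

77 = 7 · 11
77 = 7 · 11, which has 2 distinct prime factors.

2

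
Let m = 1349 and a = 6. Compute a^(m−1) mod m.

6^1 ≡ 6 (mod 1349)
6^2 ≡ 6^2 = 36 ≡ 36 (mod 1349)
6^4 ≡ 36^2 = 1296 ≡ 1296 (mod 1349)
6^8 ≡ 1296^2 = 1679616 ≡ 111 (mod 1349)
6^16 ≡ 111^2 = 12321 ≡ 180 (mod 1349)
6^32 ≡ 180^2 = 32400 ≡ 24 (mod 1349)
6^64 ≡ 24^2 = 576 ≡ 576 (mod 1349)
6^128 ≡ 576^2 = 331776 ≡ 1271 (mod 1349)
6^256 ≡ 1271^2 = 1615441 ≡ 688 (mod 1349)
6^512 ≡ 688^2 = 473344 ≡ 1194 (mod 1349)
6^1024 ≡ 1194^2 = 1425636 ≡ 1092 (mod 1349)
1348 = 1024 + 256 + 64 + 4 in binary powers of 2.
So 6^1348 ≡ 1092 · 688 · 576 · 1296 ≡ 161 (mod 1349).
Since 161 ≠ 1, base 6 is a Fermat witness: 1349 is composite.

161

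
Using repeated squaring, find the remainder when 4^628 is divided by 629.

4^1 ≡ 4 (mod 629)
4^2 ≡ 4^2 = 16 ≡ 16 (mod 629)
4^4 ≡ 16^2 = 256 ≡ 256 (mod 629)
4^8 ≡ 256^2 = 65536 ≡ 120 (mod 629)
4^16 ≡ 120^2 = 14400 ≡ 562 (mod 629)
4^32 ≡ 562^2 = 315844 ≡ 86 (mod 629)
4^64 ≡ 86^2 = 7396 ≡ 477 (mod 629)
4^128 ≡ 477^2 = 227529 ≡ 460 (mod 629)
4^256 ≡ 460^2 = 211600 ≡ 256 (mod 629)
4^512 ≡ 256^2 = 65536 ≡ 120 (mod 629)
628 = 512 + 64 + 32 + 16 + 4 in binary powers of 2.
So 4^628 ≡ 120 · 477 · 86 · 562 · 256 ≡ 562 (mod 629).
Since 562 ≠ 1, base 4 is a Fermat witness: 629 is composite.

562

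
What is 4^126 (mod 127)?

1

4^1 ≡ 4 (mod 127)
4^2 ≡ 4^2 = 16 ≡ 16 (mod 127)
4^4 ≡ 16^2 = 256 ≡ 2 (mod 127)
4^8 ≡ 2^2 = 4 ≡ 4 (mod 127)
4^16 ≡ 4^2 = 16 ≡ 16 (mod 127)
4^32 ≡ 16^2 = 256 ≡ 2 (mod 127)
4^64 ≡ 2^2 = 4 ≡ 4 (mod 127)
126 = 64 + 32 + 16 + 8 + 4 + 2 in binary powers of 2.
So 4^126 ≡ 4 · 2 · 16 · 4 · 2 · 16 ≡ 1 (mod 127).
Since the result is 1, base 4 gives no evidence that 127 is composite.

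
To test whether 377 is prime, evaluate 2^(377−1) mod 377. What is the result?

94

2^1 ≡ 2 (mod 377)
2^2 ≡ 2^2 = 4 ≡ 4 (mod 377)
2^4 ≡ 4^2 = 16 ≡ 16 (mod 377)
2^8 ≡ 16^2 = 256 ≡ 256 (mod 377)
2^16 ≡ 256^2 = 65536 ≡ 315 (mod 377)
2^32 ≡ 315^2 = 99225 ≡ 74 (mod 377)
2^64 ≡ 74^2 = 5476 ≡ 198 (mod 377)
2^128 ≡ 198^2 = 39204 ≡ 373 (mod 377)
2^256 ≡ 373^2 = 139129 ≡ 16 (mod 377)
376 = 256 + 64 + 32 + 16 + 8 in binary powers of 2.
So 2^376 ≡ 16 · 198 · 74 · 315 · 256 ≡ 94 (mod 377).
Since 94 ≠ 1, base 2 is a Fermat witness: 377 is composite.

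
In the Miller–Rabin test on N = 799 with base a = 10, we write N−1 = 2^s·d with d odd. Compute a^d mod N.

114

799 − 1 = 798 = 2^1 · 399, so d = 399.
10^1 ≡ 10 (mod 799)
10^2 ≡ 10^2 = 100 ≡ 100 (mod 799)
10^4 ≡ 100^2 = 10000 ≡ 412 (mod 799)
10^8 ≡ 412^2 = 169744 ≡ 356 (mod 799)
10^16 ≡ 356^2 = 126736 ≡ 494 (mod 799)
10^32 ≡ 494^2 = 244036 ≡ 341 (mod 799)
10^64 ≡ 341^2 = 116281 ≡ 426 (mod 799)
10^128 ≡ 426^2 = 181476 ≡ 103 (mod 799)
10^256 ≡ 103^2 = 10609 ≡ 222 (mod 799)
399 = 256 + 128 + 8 + 4 + 2 + 1 in binary powers of 2.
So 10^399 ≡ 222 · 103 · 356 · 412 · 100 · 10 ≡ 114 (mod 799).
Squaring chain: 114; never reaches −1, so base 10 is a Miller–Rabin witness that 799 is composite.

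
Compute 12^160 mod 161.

12^1 ≡ 12 (mod 161)
12^2 ≡ 12^2 = 144 ≡ 144 (mod 161)
12^4 ≡ 144^2 = 20736 ≡ 128 (mod 161)
12^8 ≡ 128^2 = 16384 ≡ 123 (mod 161)
12^16 ≡ 123^2 = 15129 ≡ 156 (mod 161)
12^32 ≡ 156^2 = 24336 ≡ 25 (mod 161)
12^64 ≡ 25^2 = 625 ≡ 142 (mod 161)
12^128 ≡ 142^2 = 20164 ≡ 39 (mod 161)
160 = 128 + 32 in binary powers of 2.
So 12^160 ≡ 39 · 25 ≡ 9 (mod 161).
Since 9 ≠ 1, base 12 is a Fermat witness: 161 is composite.

9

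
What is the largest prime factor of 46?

46 = 2 · 23
23 is prime.
So 46 = 2 · 23; the largest prime factor is 23.

23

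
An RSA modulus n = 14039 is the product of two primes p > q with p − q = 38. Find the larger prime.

Since p = q + 38, we have 14039 = q(q + 38), so q² + 38q − 14039 = 0.
Discriminant: 38² + 4·14039 = 1444 + 56156 = 57600; √57600 = 240.
q = (−38 + 240)/2 = 101, and p = q + 38 = 139.
Check: 101 · 139 = 14039.

139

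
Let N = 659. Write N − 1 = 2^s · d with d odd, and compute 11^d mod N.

659 − 1 = 658 = 2^1 · 329, so d = 329.
11^1 ≡ 11 (mod 659)
11^2 ≡ 11^2 = 121 ≡ 121 (mod 659)
11^4 ≡ 121^2 = 14641 ≡ 143 (mod 659)
11^8 ≡ 143^2 = 20449 ≡ 20 (mod 659)
11^16 ≡ 20^2 = 400 ≡ 400 (mod 659)
11^32 ≡ 400^2 = 160000 ≡ 522 (mod 659)
11^64 ≡ 522^2 = 272484 ≡ 317 (mod 659)
11^128 ≡ 317^2 = 100489 ≡ 321 (mod 659)
11^256 ≡ 321^2 = 103041 ≡ 237 (mod 659)
329 = 256 + 64 + 8 + 1 in binary powers of 2.
So 11^329 ≡ 237 · 317 · 20 · 11 ≡ 1 (mod 659).
Since 11^d ≡ 1 (mod 659), base 11 does not prove 659 composite.

1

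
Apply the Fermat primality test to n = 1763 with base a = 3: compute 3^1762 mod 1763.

583

3^1 ≡ 3 (mod 1763)
3^2 ≡ 3^2 = 9 ≡ 9 (mod 1763)
3^4 ≡ 9^2 = 81 ≡ 81 (mod 1763)
3^8 ≡ 81^2 = 6561 ≡ 1272 (mod 1763)
3^16 ≡ 1272^2 = 1617984 ≡ 1313 (mod 1763)
3^32 ≡ 1313^2 = 1723969 ≡ 1518 (mod 1763)
3^64 ≡ 1518^2 = 2304324 ≡ 83 (mod 1763)
3^128 ≡ 83^2 = 6889 ≡ 1600 (mod 1763)
3^256 ≡ 1600^2 = 2560000 ≡ 124 (mod 1763)
3^512 ≡ 124^2 = 15376 ≡ 1272 (mod 1763)
3^1024 ≡ 1272^2 = 1617984 ≡ 1313 (mod 1763)
1762 = 1024 + 512 + 128 + 64 + 32 + 2 in binary powers of 2.
So 3^1762 ≡ 1313 · 1272 · 1600 · 83 · 1518 · 9 ≡ 583 (mod 1763).
Since 583 ≠ 1, base 3 is a Fermat witness: 1763 is composite.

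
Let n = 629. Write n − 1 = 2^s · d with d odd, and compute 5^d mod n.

309

629 − 1 = 628 = 2^2 · 157, so d = 157.
5^1 ≡ 5 (mod 629)
5^2 ≡ 5^2 = 25 ≡ 25 (mod 629)
5^4 ≡ 25^2 = 625 ≡ 625 (mod 629)
5^8 ≡ 625^2 = 390625 ≡ 16 (mod 629)
5^16 ≡ 16^2 = 256 ≡ 256 (mod 629)
5^32 ≡ 256^2 = 65536 ≡ 120 (mod 629)
5^64 ≡ 120^2 = 14400 ≡ 562 (mod 629)
5^128 ≡ 562^2 = 315844 ≡ 86 (mod 629)
157 = 128 + 16 + 8 + 4 + 1 in binary powers of 2.
So 5^157 ≡ 86 · 256 · 16 · 625 · 5 ≡ 309 (mod 629).
Squaring chain: 309 → 502; never reaches −1, so base 5 is a Miller–Rabin witness that 629 is composite.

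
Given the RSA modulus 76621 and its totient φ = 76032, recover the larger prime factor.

φ(n) = (p−1)(q−1) = n − (p+q) + 1, so p + q = 76621 − 76032 + 1 = 590.
p and q are the roots of t² − 590t + 76621 = 0.
Discriminant: 590² − 4·76621 = 348100 − 306484 = 41616; √41616 = 204.
q = (590 − 204)/2 = 193, p = (590 + 204)/2 = 397.
Check: 193 · 397 = 76621.

397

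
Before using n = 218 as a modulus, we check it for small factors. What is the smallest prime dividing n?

218 is even: 2 divides it.

2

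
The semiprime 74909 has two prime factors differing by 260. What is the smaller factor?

173

Since p = q + 260, we have 74909 = q(q + 260), so q² + 260q − 74909 = 0.
Discriminant: 260² + 4·74909 = 67600 + 299636 = 367236; √367236 = 606.
q = (−260 + 606)/2 = 173, and p = q + 260 = 433.
Check: 173 · 433 = 74909.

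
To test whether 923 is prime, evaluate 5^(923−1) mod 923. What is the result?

25

5^1 ≡ 5 (mod 923)
5^2 ≡ 5^2 = 25 ≡ 25 (mod 923)
5^4 ≡ 25^2 = 625 ≡ 625 (mod 923)
5^8 ≡ 625^2 = 390625 ≡ 196 (mod 923)
5^16 ≡ 196^2 = 38416 ≡ 573 (mod 923)
5^32 ≡ 573^2 = 328329 ≡ 664 (mod 923)
5^64 ≡ 664^2 = 440896 ≡ 625 (mod 923)
5^128 ≡ 625^2 = 390625 ≡ 196 (mod 923)
5^256 ≡ 196^2 = 38416 ≡ 573 (mod 923)
5^512 ≡ 573^2 = 328329 ≡ 664 (mod 923)
922 = 512 + 256 + 128 + 16 + 8 + 2 in binary powers of 2.
So 5^922 ≡ 664 · 573 · 196 · 573 · 196 · 25 ≡ 25 (mod 923).
Since 25 ≠ 1, base 5 is a Fermat witness: 923 is composite.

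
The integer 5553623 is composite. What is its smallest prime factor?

61

5553623 is odd.
Digit sum 29, not divisible by 3.
Ends in 3: not divisible by 5.
7: 5553623 = 7·793374 + 5
11: 5553623 = 11·504874 + 9
13: 5553623 = 13·427201 + 10
17: 5553623 = 17·326683 + 12
19: 5553623 = 19·292295 + 18
23: 5553623 = 23·241461 + 20
29: 5553623 = 29·191504 + 7
31: 5553623 = 31·179149 + 4
37: 5553623 = 37·150097 + 34
41: 5553623 = 41·135454 + 9
43: 5553623 = 43·129154 + 1
47: 5553623 = 47·118162 + 9
53: 5553623 = 53·104785 + 18
59: 5553623 = 59·94129 + 12
61: 5553623 = 61·91043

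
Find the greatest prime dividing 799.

47

799 = 17 · 47
47 is prime.
So 799 = 17 · 47; the largest prime factor is 47.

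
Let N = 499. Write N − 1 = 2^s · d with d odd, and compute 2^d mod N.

499 − 1 = 498 = 2^1 · 249, so d = 249.
2^1 ≡ 2 (mod 499)
2^2 ≡ 2^2 = 4 ≡ 4 (mod 499)
2^4 ≡ 4^2 = 16 ≡ 16 (mod 499)
2^8 ≡ 16^2 = 256 ≡ 256 (mod 499)
2^16 ≡ 256^2 = 65536 ≡ 167 (mod 499)
2^32 ≡ 167^2 = 27889 ≡ 444 (mod 499)
2^64 ≡ 444^2 = 197136 ≡ 31 (mod 499)
2^128 ≡ 31^2 = 961 ≡ 462 (mod 499)
249 = 128 + 64 + 32 + 16 + 8 + 1 in binary powers of 2.
So 2^249 ≡ 462 · 31 · 444 · 167 · 256 · 2 ≡ 498 (mod 499).
Since 2^d ≡ 498 (mod 499), base 2 does not prove 499 composite.

498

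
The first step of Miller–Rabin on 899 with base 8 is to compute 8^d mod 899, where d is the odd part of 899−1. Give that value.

899 − 1 = 898 = 2^1 · 449, so d = 449.
8^1 ≡ 8 (mod 899)
8^2 ≡ 8^2 = 64 ≡ 64 (mod 899)
8^4 ≡ 64^2 = 4096 ≡ 500 (mod 899)
8^8 ≡ 500^2 = 250000 ≡ 78 (mod 899)
8^16 ≡ 78^2 = 6084 ≡ 690 (mod 899)
8^32 ≡ 690^2 = 476100 ≡ 529 (mod 899)
8^64 ≡ 529^2 = 279841 ≡ 252 (mod 899)
8^128 ≡ 252^2 = 63504 ≡ 574 (mod 899)
8^256 ≡ 574^2 = 329476 ≡ 442 (mod 899)
449 = 256 + 128 + 64 + 1 in binary powers of 2.
So 8^449 ≡ 442 · 574 · 252 · 8 ≡ 66 (mod 899).
Squaring chain: 66; never reaches −1, so base 8 is a Miller–Rabin witness that 899 is composite.

66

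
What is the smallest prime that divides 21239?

67

21239 is odd.
Digit sum 17, not divisible by 3.
Ends in 9: not divisible by 5.
7: 21239 = 7·3034 + 1
11: 21239 = 11·1930 + 9
13: 21239 = 13·1633 + 10
17: 21239 = 17·1249 + 6
19: 21239 = 19·1117 + 16
23: 21239 = 23·923 + 10
29: 21239 = 29·732 + 11
31: 21239 = 31·685 + 4
37: 21239 = 37·574 + 1
41: 21239 = 41·518 + 1
43: 21239 = 43·493 + 40
47: 21239 = 47·451 + 42
53: 21239 = 53·400 + 39
59: 21239 = 59·359 + 58
61: 21239 = 61·348 + 11
67: 21239 = 67·317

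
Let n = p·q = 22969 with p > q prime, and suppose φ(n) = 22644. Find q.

103

φ(n) = (p−1)(q−1) = n − (p+q) + 1, so p + q = 22969 − 22644 + 1 = 326.
p and q are the roots of t² − 326t + 22969 = 0.
Discriminant: 326² − 4·22969 = 106276 − 91876 = 14400; √14400 = 120.
q = (326 − 120)/2 = 103, p = (326 + 120)/2 = 223.
Check: 103 · 223 = 22969.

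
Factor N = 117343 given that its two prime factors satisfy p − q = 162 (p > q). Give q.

Since p = q + 162, we have 117343 = q(q + 162), so q² + 162q − 117343 = 0.
Discriminant: 162² + 4·117343 = 26244 + 469372 = 495616; √495616 = 704.
q = (−162 + 704)/2 = 271, and p = q + 162 = 433.
Check: 271 · 433 = 117343.

271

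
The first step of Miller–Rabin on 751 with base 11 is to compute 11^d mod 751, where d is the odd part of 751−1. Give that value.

750

751 − 1 = 750 = 2^1 · 375, so d = 375.
11^1 ≡ 11 (mod 751)
11^2 ≡ 11^2 = 121 ≡ 121 (mod 751)
11^4 ≡ 121^2 = 14641 ≡ 372 (mod 751)
11^8 ≡ 372^2 = 138384 ≡ 200 (mod 751)
11^16 ≡ 200^2 = 40000 ≡ 197 (mod 751)
11^32 ≡ 197^2 = 38809 ≡ 508 (mod 751)
11^64 ≡ 508^2 = 258064 ≡ 471 (mod 751)
11^128 ≡ 471^2 = 221841 ≡ 296 (mod 751)
11^256 ≡ 296^2 = 87616 ≡ 500 (mod 751)
375 = 256 + 64 + 32 + 16 + 4 + 2 + 1 in binary powers of 2.
So 11^375 ≡ 500 · 471 · 508 · 197 · 372 · 121 · 11 ≡ 750 (mod 751).
Since 11^d ≡ 750 (mod 751), base 11 does not prove 751 composite.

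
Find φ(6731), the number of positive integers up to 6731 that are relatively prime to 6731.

6552

Factor: 6731 = 53 · 127.
φ(6731) = (53−1) · (127−1) = 52 · 126 = 6552.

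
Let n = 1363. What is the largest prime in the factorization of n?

47

1363 = 29 · 47
47 is prime.
So 1363 = 29 · 47; the largest prime factor is 47.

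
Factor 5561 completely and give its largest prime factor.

5561 = 67 · 83
83 is prime.
So 5561 = 67 · 83; the largest prime factor is 83.

83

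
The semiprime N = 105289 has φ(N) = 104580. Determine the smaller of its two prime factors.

φ(n) = (p−1)(q−1) = n − (p+q) + 1, so p + q = 105289 − 104580 + 1 = 710.
p and q are the roots of t² − 710t + 105289 = 0.
Discriminant: 710² − 4·105289 = 504100 − 421156 = 82944; √82944 = 288.
q = (710 − 288)/2 = 211, p = (710 + 288)/2 = 499.
Check: 211 · 499 = 105289.

211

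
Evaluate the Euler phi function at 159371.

Factor: 159371 = 31 · 53 · 97.
φ(159371) = (31−1) · (53−1) · (97−1) = 30 · 52 · 96 = 149760.

149760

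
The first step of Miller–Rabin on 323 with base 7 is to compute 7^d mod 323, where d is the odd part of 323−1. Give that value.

296

323 − 1 = 322 = 2^1 · 161, so d = 161.
7^1 ≡ 7 (mod 323)
7^2 ≡ 7^2 = 49 ≡ 49 (mod 323)
7^4 ≡ 49^2 = 2401 ≡ 140 (mod 323)
7^8 ≡ 140^2 = 19600 ≡ 220 (mod 323)
7^16 ≡ 220^2 = 48400 ≡ 273 (mod 323)
7^32 ≡ 273^2 = 74529 ≡ 239 (mod 323)
7^64 ≡ 239^2 = 57121 ≡ 273 (mod 323)
7^128 ≡ 273^2 = 74529 ≡ 239 (mod 323)
161 = 128 + 32 + 1 in binary powers of 2.
So 7^161 ≡ 239 · 239 · 7 ≡ 296 (mod 323).
Squaring chain: 296; never reaches −1, so base 7 is a Miller–Rabin witness that 323 is composite.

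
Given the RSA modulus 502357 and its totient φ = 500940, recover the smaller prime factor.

691

φ(n) = (p−1)(q−1) = n − (p+q) + 1, so p + q = 502357 − 500940 + 1 = 1418.
p and q are the roots of t² − 1418t + 502357 = 0.
Discriminant: 1418² − 4·502357 = 2010724 − 2009428 = 1296; √1296 = 36.
q = (1418 − 36)/2 = 691, p = (1418 + 36)/2 = 727.
Check: 691 · 727 = 502357.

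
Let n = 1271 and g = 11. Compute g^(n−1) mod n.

811

11^1 ≡ 11 (mod 1271)
11^2 ≡ 11^2 = 121 ≡ 121 (mod 1271)
11^4 ≡ 121^2 = 14641 ≡ 660 (mod 1271)
11^8 ≡ 660^2 = 435600 ≡ 918 (mod 1271)
11^16 ≡ 918^2 = 842724 ≡ 51 (mod 1271)
11^32 ≡ 51^2 = 2601 ≡ 59 (mod 1271)
11^64 ≡ 59^2 = 3481 ≡ 939 (mod 1271)
11^128 ≡ 939^2 = 881721 ≡ 918 (mod 1271)
11^256 ≡ 918^2 = 842724 ≡ 51 (mod 1271)
11^512 ≡ 51^2 = 2601 ≡ 59 (mod 1271)
11^1024 ≡ 59^2 = 3481 ≡ 939 (mod 1271)
1270 = 1024 + 128 + 64 + 32 + 16 + 4 + 2 in binary powers of 2.
So 11^1270 ≡ 939 · 918 · 939 · 59 · 51 · 660 · 121 ≡ 811 (mod 1271).
Since 811 ≠ 1, base 11 is a Fermat witness: 1271 is composite.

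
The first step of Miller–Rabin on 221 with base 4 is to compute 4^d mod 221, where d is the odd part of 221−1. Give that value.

30

221 − 1 = 220 = 2^2 · 55, so d = 55.
4^1 ≡ 4 (mod 221)
4^2 ≡ 4^2 = 16 ≡ 16 (mod 221)
4^4 ≡ 16^2 = 256 ≡ 35 (mod 221)
4^8 ≡ 35^2 = 1225 ≡ 120 (mod 221)
4^16 ≡ 120^2 = 14400 ≡ 35 (mod 221)
4^32 ≡ 35^2 = 1225 ≡ 120 (mod 221)
55 = 32 + 16 + 4 + 2 + 1 in binary powers of 2.
So 4^55 ≡ 120 · 35 · 35 · 16 · 4 ≡ 30 (mod 221).
Squaring chain: 30 → 16; never reaches −1, so base 4 is a Miller–Rabin witness that 221 is composite.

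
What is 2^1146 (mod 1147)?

2^1 ≡ 2 (mod 1147)
2^2 ≡ 2^2 = 4 ≡ 4 (mod 1147)
2^4 ≡ 4^2 = 16 ≡ 16 (mod 1147)
2^8 ≡ 16^2 = 256 ≡ 256 (mod 1147)
2^16 ≡ 256^2 = 65536 ≡ 157 (mod 1147)
2^32 ≡ 157^2 = 24649 ≡ 562 (mod 1147)
2^64 ≡ 562^2 = 315844 ≡ 419 (mod 1147)
2^128 ≡ 419^2 = 175561 ≡ 70 (mod 1147)
2^256 ≡ 70^2 = 4900 ≡ 312 (mod 1147)
2^512 ≡ 312^2 = 97344 ≡ 996 (mod 1147)
2^1024 ≡ 996^2 = 992016 ≡ 1008 (mod 1147)
1146 = 1024 + 64 + 32 + 16 + 8 + 2 in binary powers of 2.
So 2^1146 ≡ 1008 · 419 · 562 · 157 · 256 · 4 ≡ 529 (mod 1147).
Since 529 ≠ 1, base 2 is a Fermat witness: 1147 is composite.

529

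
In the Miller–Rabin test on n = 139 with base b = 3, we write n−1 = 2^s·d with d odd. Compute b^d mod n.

138

139 − 1 = 138 = 2^1 · 69, so d = 69.
3^1 ≡ 3 (mod 139)
3^2 ≡ 3^2 = 9 ≡ 9 (mod 139)
3^4 ≡ 9^2 = 81 ≡ 81 (mod 139)
3^8 ≡ 81^2 = 6561 ≡ 28 (mod 139)
3^16 ≡ 28^2 = 784 ≡ 89 (mod 139)
3^32 ≡ 89^2 = 7921 ≡ 137 (mod 139)
3^64 ≡ 137^2 = 18769 ≡ 4 (mod 139)
69 = 64 + 4 + 1 in binary powers of 2.
So 3^69 ≡ 4 · 81 · 3 ≡ 138 (mod 139).
Since 3^d ≡ 138 (mod 139), base 3 does not prove 139 composite.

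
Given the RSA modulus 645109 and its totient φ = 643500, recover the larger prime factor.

859

φ(n) = (p−1)(q−1) = n − (p+q) + 1, so p + q = 645109 − 643500 + 1 = 1610.
p and q are the roots of t² − 1610t + 645109 = 0.
Discriminant: 1610² − 4·645109 = 2592100 − 2580436 = 11664; √11664 = 108.
q = (1610 − 108)/2 = 751, p = (1610 + 108)/2 = 859.
Check: 751 · 859 = 645109.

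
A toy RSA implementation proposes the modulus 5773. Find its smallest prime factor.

23

5773 is odd.
Digit sum 22, not divisible by 3.
Ends in 3: not divisible by 5.
7: 5773 = 7·824 + 5
11: 5773 = 11·524 + 9
13: 5773 = 13·444 + 1
17: 5773 = 17·339 + 10
19: 5773 = 19·303 + 16
23: 5773 = 23·251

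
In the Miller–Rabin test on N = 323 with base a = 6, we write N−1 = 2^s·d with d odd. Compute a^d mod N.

244

323 − 1 = 322 = 2^1 · 161, so d = 161.
6^1 ≡ 6 (mod 323)
6^2 ≡ 6^2 = 36 ≡ 36 (mod 323)
6^4 ≡ 36^2 = 1296 ≡ 4 (mod 323)
6^8 ≡ 4^2 = 16 ≡ 16 (mod 323)
6^16 ≡ 16^2 = 256 ≡ 256 (mod 323)
6^32 ≡ 256^2 = 65536 ≡ 290 (mod 323)
6^64 ≡ 290^2 = 84100 ≡ 120 (mod 323)
6^128 ≡ 120^2 = 14400 ≡ 188 (mod 323)
161 = 128 + 32 + 1 in binary powers of 2.
So 6^161 ≡ 188 · 290 · 6 ≡ 244 (mod 323).
Squaring chain: 244; never reaches −1, so base 6 is a Miller–Rabin witness that 323 is composite.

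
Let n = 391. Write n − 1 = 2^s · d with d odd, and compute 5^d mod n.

329

391 − 1 = 390 = 2^1 · 195, so d = 195.
5^1 ≡ 5 (mod 391)
5^2 ≡ 5^2 = 25 ≡ 25 (mod 391)
5^4 ≡ 25^2 = 625 ≡ 234 (mod 391)
5^8 ≡ 234^2 = 54756 ≡ 16 (mod 391)
5^16 ≡ 16^2 = 256 ≡ 256 (mod 391)
5^32 ≡ 256^2 = 65536 ≡ 239 (mod 391)
5^64 ≡ 239^2 = 57121 ≡ 35 (mod 391)
5^128 ≡ 35^2 = 1225 ≡ 52 (mod 391)
195 = 128 + 64 + 2 + 1 in binary powers of 2.
So 5^195 ≡ 52 · 35 · 25 · 5 ≡ 329 (mod 391).
Squaring chain: 329; never reaches −1, so base 5 is a Miller–Rabin witness that 391 is composite.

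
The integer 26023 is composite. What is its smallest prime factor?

26023 is odd.
Digit sum 13, not divisible by 3.
Ends in 3: not divisible by 5.
7: 26023 = 7·3717 + 4
11: 26023 = 11·2365 + 8
13: 26023 = 13·2001 + 10
17: 26023 = 17·1530 + 13
19: 26023 = 19·1369 + 12
23: 26023 = 23·1131 + 10
29: 26023 = 29·897 + 10
31: 26023 = 31·839 + 14
37: 26023 = 37·703 + 12
41: 26023 = 41·634 + 29
43: 26023 = 43·605 + 8
47: 26023 = 47·553 + 32
53: 26023 = 53·491

53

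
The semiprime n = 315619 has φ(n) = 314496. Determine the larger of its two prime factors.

φ(n) = (p−1)(q−1) = n − (p+q) + 1, so p + q = 315619 − 314496 + 1 = 1124.
p and q are the roots of t² − 1124t + 315619 = 0.
Discriminant: 1124² − 4·315619 = 1263376 − 1262476 = 900; √900 = 30.
q = (1124 − 30)/2 = 547, p = (1124 + 30)/2 = 577.
Check: 547 · 577 = 315619.

577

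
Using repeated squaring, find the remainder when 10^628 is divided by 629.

565

10^1 ≡ 10 (mod 629)
10^2 ≡ 10^2 = 100 ≡ 100 (mod 629)
10^4 ≡ 100^2 = 10000 ≡ 565 (mod 629)
10^8 ≡ 565^2 = 319225 ≡ 322 (mod 629)
10^16 ≡ 322^2 = 103684 ≡ 528 (mod 629)
10^32 ≡ 528^2 = 278784 ≡ 137 (mod 629)
10^64 ≡ 137^2 = 18769 ≡ 528 (mod 629)
10^128 ≡ 528^2 = 278784 ≡ 137 (mod 629)
10^256 ≡ 137^2 = 18769 ≡ 528 (mod 629)
10^512 ≡ 528^2 = 278784 ≡ 137 (mod 629)
628 = 512 + 64 + 32 + 16 + 4 in binary powers of 2.
So 10^628 ≡ 137 · 528 · 137 · 528 · 565 ≡ 565 (mod 629).
Since 565 ≠ 1, base 10 is a Fermat witness: 629 is composite.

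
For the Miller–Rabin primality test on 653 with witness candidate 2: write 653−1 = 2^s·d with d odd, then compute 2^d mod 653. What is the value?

653 − 1 = 652 = 2^2 · 163, so d = 163.
2^1 ≡ 2 (mod 653)
2^2 ≡ 2^2 = 4 ≡ 4 (mod 653)
2^4 ≡ 4^2 = 16 ≡ 16 (mod 653)
2^8 ≡ 16^2 = 256 ≡ 256 (mod 653)
2^16 ≡ 256^2 = 65536 ≡ 236 (mod 653)
2^32 ≡ 236^2 = 55696 ≡ 191 (mod 653)
2^64 ≡ 191^2 = 36481 ≡ 566 (mod 653)
2^128 ≡ 566^2 = 320356 ≡ 386 (mod 653)
163 = 128 + 32 + 2 + 1 in binary powers of 2.
So 2^163 ≡ 386 · 191 · 4 · 2 ≡ 149 (mod 653).
Squaring chain: 149 → 652; reaches −1, so base 2 does not prove 653 composite.

149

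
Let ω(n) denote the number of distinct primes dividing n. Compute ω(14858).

14858 = 2 · 7429
7429 = 17 · 437
437 = 19 · 23
14858 = 2 · 17 · 19 · 23, which has 4 distinct prime factors.

4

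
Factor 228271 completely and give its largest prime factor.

73

228271 = 53 · 4307
4307 = 59 · 73
73 is prime.
So 228271 = 53 · 59 · 73; the largest prime factor is 73.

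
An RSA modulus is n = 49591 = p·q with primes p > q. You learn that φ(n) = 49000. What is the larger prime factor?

φ(n) = (p−1)(q−1) = n − (p+q) + 1, so p + q = 49591 − 49000 + 1 = 592.
p and q are the roots of t² − 592t + 49591 = 0.
Discriminant: 592² − 4·49591 = 350464 − 198364 = 152100; √152100 = 390.
q = (592 − 390)/2 = 101, p = (592 + 390)/2 = 491.
Check: 101 · 491 = 49591.

491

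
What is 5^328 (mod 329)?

303

5^1 ≡ 5 (mod 329)
5^2 ≡ 5^2 = 25 ≡ 25 (mod 329)
5^4 ≡ 25^2 = 625 ≡ 296 (mod 329)
5^8 ≡ 296^2 = 87616 ≡ 102 (mod 329)
5^16 ≡ 102^2 = 10404 ≡ 205 (mod 329)
5^32 ≡ 205^2 = 42025 ≡ 242 (mod 329)
5^64 ≡ 242^2 = 58564 ≡ 2 (mod 329)
5^128 ≡ 2^2 = 4 ≡ 4 (mod 329)
5^256 ≡ 4^2 = 16 ≡ 16 (mod 329)
328 = 256 + 64 + 8 in binary powers of 2.
So 5^328 ≡ 16 · 2 · 102 ≡ 303 (mod 329).
Since 303 ≠ 1, base 5 is a Fermat witness: 329 is composite.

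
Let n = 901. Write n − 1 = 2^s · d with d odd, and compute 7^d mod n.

901 − 1 = 900 = 2^2 · 225, so d = 225.
7^1 ≡ 7 (mod 901)
7^2 ≡ 7^2 = 49 ≡ 49 (mod 901)
7^4 ≡ 49^2 = 2401 ≡ 599 (mod 901)
7^8 ≡ 599^2 = 358801 ≡ 203 (mod 901)
7^16 ≡ 203^2 = 41209 ≡ 664 (mod 901)
7^32 ≡ 664^2 = 440896 ≡ 307 (mod 901)
7^64 ≡ 307^2 = 94249 ≡ 545 (mod 901)
7^128 ≡ 545^2 = 297025 ≡ 596 (mod 901)
225 = 128 + 64 + 32 + 1 in binary powers of 2.
So 7^225 ≡ 596 · 545 · 307 · 7 ≡ 143 (mod 901).
Squaring chain: 143 → 627; never reaches −1, so base 7 is a Miller–Rabin witness that 901 is composite.

143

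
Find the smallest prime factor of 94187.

94187 is odd.
Digit sum 29, not divisible by 3.
Ends in 7: not divisible by 5.
7: 94187 = 7·13455 + 2
11: 94187 = 11·8562 + 5
13: 94187 = 13·7245 + 2
17: 94187 = 17·5540 + 7
19: 94187 = 19·4957 + 4
23: 94187 = 23·4095 + 2
29: 94187 = 29·3247 + 24
31: 94187 = 31·3038 + 9
37: 94187 = 37·2545 + 22
41: 94187 = 41·2297 + 10
43: 94187 = 43·2190 + 17
47: 94187 = 47·2003 + 46
53: 94187 = 53·1777 + 6
59: 94187 = 59·1596 + 23
61: 94187 = 61·1544 + 3
67: 94187 = 67·1405 + 52
71: 94187 = 71·1326 + 41
73: 94187 = 73·1290 + 17
79: 94187 = 79·1192 + 19
83: 94187 = 83·1134 + 65
89: 94187 = 89·1058 + 25
97: 94187 = 97·971

97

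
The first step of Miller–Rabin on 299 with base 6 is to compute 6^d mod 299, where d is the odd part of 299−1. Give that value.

299 − 1 = 298 = 2^1 · 149, so d = 149.
6^1 ≡ 6 (mod 299)
6^2 ≡ 6^2 = 36 ≡ 36 (mod 299)
6^4 ≡ 36^2 = 1296 ≡ 100 (mod 299)
6^8 ≡ 100^2 = 10000 ≡ 133 (mod 299)
6^16 ≡ 133^2 = 17689 ≡ 48 (mod 299)
6^32 ≡ 48^2 = 2304 ≡ 211 (mod 299)
6^64 ≡ 211^2 = 44521 ≡ 269 (mod 299)
6^128 ≡ 269^2 = 72361 ≡ 3 (mod 299)
149 = 128 + 16 + 4 + 1 in binary powers of 2.
So 6^149 ≡ 3 · 48 · 100 · 6 ≡ 288 (mod 299).
Squaring chain: 288; never reaches −1, so base 6 is a Miller–Rabin witness that 299 is composite.

288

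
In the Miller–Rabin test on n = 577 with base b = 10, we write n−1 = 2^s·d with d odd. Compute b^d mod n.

146

577 − 1 = 576 = 2^6 · 9, so d = 9.
10^1 ≡ 10 (mod 577)
10^2 ≡ 10^2 = 100 ≡ 100 (mod 577)
10^4 ≡ 100^2 = 10000 ≡ 191 (mod 577)
10^8 ≡ 191^2 = 36481 ≡ 130 (mod 577)
9 = 8 + 1 in binary powers of 2.
So 10^9 ≡ 130 · 10 ≡ 146 (mod 577).
Squaring chain: 146 → 544 → 512 → 186 → 553 → 576; reaches −1, so base 10 does not prove 577 composite.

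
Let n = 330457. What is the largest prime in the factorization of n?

89

330457 = 47 · 7031
7031 = 79 · 89
89 is prime.
So 330457 = 47 · 79 · 89; the largest prime factor is 89.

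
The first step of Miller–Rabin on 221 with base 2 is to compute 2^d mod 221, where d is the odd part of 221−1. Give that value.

221 − 1 = 220 = 2^2 · 55, so d = 55.
2^1 ≡ 2 (mod 221)
2^2 ≡ 2^2 = 4 ≡ 4 (mod 221)
2^4 ≡ 4^2 = 16 ≡ 16 (mod 221)
2^8 ≡ 16^2 = 256 ≡ 35 (mod 221)
2^16 ≡ 35^2 = 1225 ≡ 120 (mod 221)
2^32 ≡ 120^2 = 14400 ≡ 35 (mod 221)
55 = 32 + 16 + 4 + 2 + 1 in binary powers of 2.
So 2^55 ≡ 35 · 120 · 16 · 4 · 2 ≡ 128 (mod 221).
Squaring chain: 128 → 30; never reaches −1, so base 2 is a Miller–Rabin witness that 221 is composite.

128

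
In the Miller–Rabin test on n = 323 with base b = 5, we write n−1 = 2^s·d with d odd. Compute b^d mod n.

175

323 − 1 = 322 = 2^1 · 161, so d = 161.
5^1 ≡ 5 (mod 323)
5^2 ≡ 5^2 = 25 ≡ 25 (mod 323)
5^4 ≡ 25^2 = 625 ≡ 302 (mod 323)
5^8 ≡ 302^2 = 91204 ≡ 118 (mod 323)
5^16 ≡ 118^2 = 13924 ≡ 35 (mod 323)
5^32 ≡ 35^2 = 1225 ≡ 256 (mod 323)
5^64 ≡ 256^2 = 65536 ≡ 290 (mod 323)
5^128 ≡ 290^2 = 84100 ≡ 120 (mod 323)
161 = 128 + 32 + 1 in binary powers of 2.
So 5^161 ≡ 120 · 256 · 5 ≡ 175 (mod 323).
Squaring chain: 175; never reaches −1, so base 5 is a Miller–Rabin witness that 323 is composite.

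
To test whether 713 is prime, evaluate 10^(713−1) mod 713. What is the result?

485

10^1 ≡ 10 (mod 713)
10^2 ≡ 10^2 = 100 ≡ 100 (mod 713)
10^4 ≡ 100^2 = 10000 ≡ 18 (mod 713)
10^8 ≡ 18^2 = 324 ≡ 324 (mod 713)
10^16 ≡ 324^2 = 104976 ≡ 165 (mod 713)
10^32 ≡ 165^2 = 27225 ≡ 131 (mod 713)
10^64 ≡ 131^2 = 17161 ≡ 49 (mod 713)
10^128 ≡ 49^2 = 2401 ≡ 262 (mod 713)
10^256 ≡ 262^2 = 68644 ≡ 196 (mod 713)
10^512 ≡ 196^2 = 38416 ≡ 627 (mod 713)
712 = 512 + 128 + 64 + 8 in binary powers of 2.
So 10^712 ≡ 627 · 262 · 49 · 324 ≡ 485 (mod 713).
Since 485 ≠ 1, base 10 is a Fermat witness: 713 is composite.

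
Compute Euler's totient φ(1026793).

Factor: 1026793 = 83 · 89 · 139.
φ(1026793) = (83−1) · (89−1) · (139−1) = 82 · 88 · 138 = 995808.

995808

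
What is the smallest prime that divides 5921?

31

5921 is odd.
Digit sum 17, not divisible by 3.
Ends in 1: not divisible by 5.
7: 5921 = 7·845 + 6
11: 5921 = 11·538 + 3
13: 5921 = 13·455 + 6
17: 5921 = 17·348 + 5
19: 5921 = 19·311 + 12
23: 5921 = 23·257 + 10
29: 5921 = 29·204 + 5
31: 5921 = 31·191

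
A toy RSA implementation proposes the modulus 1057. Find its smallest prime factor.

1057 is odd.
Digit sum 13, not divisible by 3.
Ends in 7: not divisible by 5.
7: 1057 = 7·151

7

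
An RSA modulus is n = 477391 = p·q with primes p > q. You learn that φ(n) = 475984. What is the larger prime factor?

φ(n) = (p−1)(q−1) = n − (p+q) + 1, so p + q = 477391 − 475984 + 1 = 1408.
p and q are the roots of t² − 1408t + 477391 = 0.
Discriminant: 1408² − 4·477391 = 1982464 − 1909564 = 72900; √72900 = 270.
q = (1408 − 270)/2 = 569, p = (1408 + 270)/2 = 839.
Check: 569 · 839 = 477391.

839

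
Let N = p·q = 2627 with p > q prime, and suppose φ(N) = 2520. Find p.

71

φ(n) = (p−1)(q−1) = n − (p+q) + 1, so p + q = 2627 − 2520 + 1 = 108.
p and q are the roots of t² − 108t + 2627 = 0.
Discriminant: 108² − 4·2627 = 11664 − 10508 = 1156; √1156 = 34.
q = (108 − 34)/2 = 37, p = (108 + 34)/2 = 71.
Check: 37 · 71 = 2627.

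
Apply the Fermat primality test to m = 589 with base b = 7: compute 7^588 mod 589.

343

7^1 ≡ 7 (mod 589)
7^2 ≡ 7^2 = 49 ≡ 49 (mod 589)
7^4 ≡ 49^2 = 2401 ≡ 45 (mod 589)
7^8 ≡ 45^2 = 2025 ≡ 258 (mod 589)
7^16 ≡ 258^2 = 66564 ≡ 7 (mod 589)
7^32 ≡ 7^2 = 49 ≡ 49 (mod 589)
7^64 ≡ 49^2 = 2401 ≡ 45 (mod 589)
7^128 ≡ 45^2 = 2025 ≡ 258 (mod 589)
7^256 ≡ 258^2 = 66564 ≡ 7 (mod 589)
7^512 ≡ 7^2 = 49 ≡ 49 (mod 589)
588 = 512 + 64 + 8 + 4 in binary powers of 2.
So 7^588 ≡ 49 · 45 · 258 · 45 ≡ 343 (mod 589).
Since 343 ≠ 1, base 7 is a Fermat witness: 589 is composite.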